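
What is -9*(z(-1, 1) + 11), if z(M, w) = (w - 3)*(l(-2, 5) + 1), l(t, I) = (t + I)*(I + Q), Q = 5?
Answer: 459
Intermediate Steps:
l(t, I) = (5 + I)*(I + t) (l(t, I) = (t + I)*(I + 5) = (I + t)*(5 + I) = (5 + I)*(I + t))
z(M, w) = -93 + 31*w (z(M, w) = (w - 3)*((5**2 + 5*5 + 5*(-2) + 5*(-2)) + 1) = (-3 + w)*((25 + 25 - 10 - 10) + 1) = (-3 + w)*(30 + 1) = (-3 + w)*31 = -93 + 31*w)
-9*(z(-1, 1) + 11) = -9*((-93 + 31*1) + 11) = -9*((-93 + 31) + 11) = -9*(-62 + 11) = -9*(-51) = 459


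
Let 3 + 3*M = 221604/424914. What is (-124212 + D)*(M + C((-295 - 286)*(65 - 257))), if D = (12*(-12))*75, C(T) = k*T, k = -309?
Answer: 329577846489191396/70819 ≈ 4.6538e+12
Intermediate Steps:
C(T) = -309*T
D = -10800 (D = -144*75 = -10800)
M = -175523/212457 (M = -1 + (221604/424914)/3 = -1 + (221604*(1/424914))/3 = -1 + (⅓)*(36934/70819) = -1 + 36934/212457 = -175523/212457 ≈ -0.82616)
(-124212 + D)*(M + C((-295 - 286)*(65 - 257))) = (-124212 - 10800)*(-175523/212457 - 309*(-295 - 286)*(65 - 257)) = -135012*(-175523/212457 - (-179529)*(-192)) = -135012*(-175523/212457 - 309*111552) = -135012*(-175523/212457 - 34469568) = -135012*(-7323301184099/212457) = 329577846489191396/70819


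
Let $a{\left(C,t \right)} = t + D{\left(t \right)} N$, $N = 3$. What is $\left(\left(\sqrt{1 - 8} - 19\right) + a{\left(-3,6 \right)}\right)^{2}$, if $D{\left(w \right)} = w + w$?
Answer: $\left(23 + i \sqrt{7}\right)^{2} \approx 522.0 + 121.7 i$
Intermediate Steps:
$D{\left(w \right)} = 2 w$
$a{\left(C,t \right)} = 7 t$ ($a{\left(C,t \right)} = t + 2 t 3 = t + 6 t = 7 t$)
$\left(\left(\sqrt{1 - 8} - 19\right) + a{\left(-3,6 \right)}\right)^{2} = \left(\left(\sqrt{1 - 8} - 19\right) + 7 \cdot 6\right)^{2} = \left(\left(\sqrt{-7} - 19\right) + 42\right)^{2} = \left(\left(i \sqrt{7} - 19\right) + 42\right)^{2} = \left(\left(-19 + i \sqrt{7}\right) + 42\right)^{2} = \left(23 + i \sqrt{7}\right)^{2}$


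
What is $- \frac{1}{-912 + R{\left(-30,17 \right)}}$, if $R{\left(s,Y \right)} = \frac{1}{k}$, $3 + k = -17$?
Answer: $\frac{20}{18241} \approx 0.0010964$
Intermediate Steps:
$k = -20$ ($k = -3 - 17 = -20$)
$R{\left(s,Y \right)} = - \frac{1}{20}$ ($R{\left(s,Y \right)} = \frac{1}{-20} = - \frac{1}{20}$)
$- \frac{1}{-912 + R{\left(-30,17 \right)}} = - \frac{1}{-912 - \frac{1}{20}} = - \frac{1}{- \frac{18241}{20}} = \left(-1\right) \left(- \frac{20}{18241}\right) = \frac{20}{18241}$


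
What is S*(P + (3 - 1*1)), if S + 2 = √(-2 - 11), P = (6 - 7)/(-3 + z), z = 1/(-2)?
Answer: -32/7 + 16*I*√13/7 ≈ -4.5714 + 8.2413*I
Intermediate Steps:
z = -½ ≈ -0.50000
P = 2/7 (P = (6 - 7)/(-3 - ½) = -1/(-7/2) = -1*(-2/7) = 2/7 ≈ 0.28571)
S = -2 + I*√13 (S = -2 + √(-2 - 11) = -2 + √(-13) = -2 + I*√13 ≈ -2.0 + 3.6056*I)
S*(P + (3 - 1*1)) = (-2 + I*√13)*(2/7 + (3 - 1*1)) = (-2 + I*√13)*(2/7 + (3 - 1)) = (-2 + I*√13)*(2/7 + 2) = (-2 + I*√13)*(16/7) = -32/7 + 16*I*√13/7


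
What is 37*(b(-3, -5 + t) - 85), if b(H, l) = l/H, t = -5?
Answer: -9065/3 ≈ -3021.7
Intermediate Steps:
37*(b(-3, -5 + t) - 85) = 37*((-5 - 5)/(-3) - 85) = 37*(-10*(-⅓) - 85) = 37*(10/3 - 85) = 37*(-245/3) = -9065/3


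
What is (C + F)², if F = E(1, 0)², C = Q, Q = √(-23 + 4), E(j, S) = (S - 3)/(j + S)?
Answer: (9 + I*√19)² ≈ 62.0 + 78.46*I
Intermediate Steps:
E(j, S) = (-3 + S)/(S + j)
Q = I*√19 (Q = √(-19) = I*√19 ≈ 4.3589*I)
C = I*√19 ≈ 4.3589*I
F = 9 (F = ((-3 + 0)/(0 + 1))² = (-3/1)² = (1*(-3))² = (-3)² = 9)
(C + F)² = (I*√19 + 9)² = (9 + I*√19)²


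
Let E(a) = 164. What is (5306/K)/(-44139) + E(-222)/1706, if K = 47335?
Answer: 171319678312/1782189588945 ≈ 0.096129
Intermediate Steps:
(5306/K)/(-44139) + E(-222)/1706 = (5306/47335)/(-44139) + 164/1706 = (5306*(1/47335))*(-1/44139) + 164*(1/1706) = (5306/47335)*(-1/44139) + 82/853 = -5306/2089319565 + 82/853 = 171319678312/1782189588945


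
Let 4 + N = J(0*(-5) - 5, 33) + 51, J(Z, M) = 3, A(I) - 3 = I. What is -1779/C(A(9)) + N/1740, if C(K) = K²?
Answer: -5719/464 ≈ -12.325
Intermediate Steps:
A(I) = 3 + I
N = 50 (N = -4 + (3 + 51) = -4 + 54 = 50)
-1779/C(A(9)) + N/1740 = -1779/(3 + 9)² + 50/1740 = -1779/(12²) + 50*(1/1740) = -1779/144 + 5/174 = -1779*1/144 + 5/174 = -593/48 + 5/174 = -5719/464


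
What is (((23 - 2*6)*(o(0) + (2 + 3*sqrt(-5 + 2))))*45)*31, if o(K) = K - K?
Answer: 30690 + 46035*I*sqrt(3) ≈ 30690.0 + 79735.0*I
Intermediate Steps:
o(K) = 0
(((23 - 2*6)*(o(0) + (2 + 3*sqrt(-5 + 2))))*45)*31 = (((23 - 2*6)*(0 + (2 + 3*sqrt(-5 + 2))))*45)*31 = (((23 - 12)*(0 + (2 + 3*sqrt(-3))))*45)*31 = ((11*(0 + (2 + 3*(I*sqrt(3)))))*45)*31 = ((11*(0 + (2 + 3*I*sqrt(3))))*45)*31 = ((11*(2 + 3*I*sqrt(3)))*45)*31 = ((22 + 33*I*sqrt(3))*45)*31 = (990 + 1485*I*sqrt(3))*31 = 30690 + 46035*I*sqrt(3)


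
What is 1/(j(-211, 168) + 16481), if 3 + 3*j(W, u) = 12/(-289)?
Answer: 289/4762716 ≈ 6.0680e-5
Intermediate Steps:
j(W, u) = -293/289 (j(W, u) = -1 + (12/(-289))/3 = -1 + (12*(-1/289))/3 = -1 + (1/3)*(-12/289) = -1 - 4/289 = -293/289)
1/(j(-211, 168) + 16481) = 1/(-293/289 + 16481) = 1/(4762716/289) = 289/4762716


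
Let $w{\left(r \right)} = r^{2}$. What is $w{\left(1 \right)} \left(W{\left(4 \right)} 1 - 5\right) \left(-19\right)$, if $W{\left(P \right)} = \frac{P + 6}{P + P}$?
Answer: $\frac{285}{4} \approx 71.25$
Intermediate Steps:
$W{\left(P \right)} = \frac{6 + P}{2 P}$
$w{\left(1 \right)} \left(W{\left(4 \right)} 1 - 5\right) \left(-19\right) = 1^{2} \left(\frac{6 + 4}{2 \cdot 4} \cdot 1 - 5\right) \left(-19\right) = 1 \left(\frac{1}{2} \cdot \frac{1}{4} \cdot 10 \cdot 1 - 5\right) \left(-19\right) = 1 \left(\frac{5}{4} \cdot 1 - 5\right) \left(-19\right) = 1 \left(\frac{5}{4} - 5\right) \left(-19\right) = 1 \left(- \frac{15}{4}\right) \left(-19\right) = \left(- \frac{15}{4}\right) \left(-19\right) = \frac{285}{4}$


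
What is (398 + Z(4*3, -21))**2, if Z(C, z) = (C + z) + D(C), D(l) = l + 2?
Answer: 162409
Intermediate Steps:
D(l) = 2 + l
Z(C, z) = 2 + z + 2*C (Z(C, z) = (C + z) + (2 + C) = 2 + z + 2*C)
(398 + Z(4*3, -21))**2 = (398 + (2 - 21 + 2*(4*3)))**2 = (398 + (2 - 21 + 2*12))**2 = (398 + (2 - 21 + 24))**2 = (398 + 5)**2 = 403**2 = 162409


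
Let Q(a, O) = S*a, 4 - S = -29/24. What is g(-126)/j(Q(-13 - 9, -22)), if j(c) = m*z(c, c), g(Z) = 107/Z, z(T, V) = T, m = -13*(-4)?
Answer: 107/750750 ≈ 0.00014252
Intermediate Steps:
m = 52
S = 125/24 (S = 4 - (-29)/24 = 4 - 1*(-29/24) = 4 + 29/24 = 125/24 ≈ 5.2083)
Q(a, O) = 125*a/24
j(c) = 52*c
g(-126)/j(Q(-13 - 9, -22)) = (107/(-126))/((52*(125*(-13 - 9)/24))) = (107*(-1/126))/((52*((125/24)*(-22)))) = -107/(126*(52*(-1375/12))) = -107/(126*(-17875/3)) = -107/126*(-3/17875) = 107/750750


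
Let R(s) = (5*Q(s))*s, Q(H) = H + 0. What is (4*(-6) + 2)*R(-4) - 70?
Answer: -1830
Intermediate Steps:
Q(H) = H
R(s) = 5*s² (R(s) = (5*s)*s = 5*s²)
(4*(-6) + 2)*R(-4) - 70 = (4*(-6) + 2)*(5*(-4)²) - 70 = (-24 + 2)*(5*16) - 70 = -22*80 - 70 = -1760 - 70 = -1830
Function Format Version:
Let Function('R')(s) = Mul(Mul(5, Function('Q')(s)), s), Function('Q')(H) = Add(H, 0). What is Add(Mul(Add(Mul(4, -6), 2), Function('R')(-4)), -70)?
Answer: -1830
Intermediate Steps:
Function('Q')(H) = H
Function('R')(s) = Mul(5, Pow(s, 2)) (Function('R')(s) = Mul(Mul(5, s), s) = Mul(5, Pow(s, 2)))
Add(Mul(Add(Mul(4, -6), 2), Function('R')(-4)), -70) = Add(Mul(Add(Mul(4, -6), 2), Mul(5, Pow(-4, 2))), -70) = Add(Mul(Add(-24, 2), Mul(5, 16)), -70) = Add(Mul(-22, 80), -70) = Add(-1760, -70) = -1830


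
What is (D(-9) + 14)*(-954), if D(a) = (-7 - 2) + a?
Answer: 3816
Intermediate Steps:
D(a) = -9 + a
(D(-9) + 14)*(-954) = ((-9 - 9) + 14)*(-954) = (-18 + 14)*(-954) = -4*(-954) = 3816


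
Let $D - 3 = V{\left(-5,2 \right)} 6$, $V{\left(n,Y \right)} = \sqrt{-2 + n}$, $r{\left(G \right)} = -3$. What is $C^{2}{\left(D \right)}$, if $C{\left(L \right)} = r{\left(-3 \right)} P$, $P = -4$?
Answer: $144$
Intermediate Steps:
$D = 3 + 6 i \sqrt{7}$ ($D = 3 + \sqrt{-2 - 5} \cdot 6 = 3 + \sqrt{-7} \cdot 6 = 3 + i \sqrt{7} \cdot 6 = 3 + 6 i \sqrt{7} \approx 3.0 + 15.875 i$)
$C{\left(L \right)} = 12$ ($C{\left(L \right)} = \left(-3\right) \left(-4\right) = 12$)
$C^{2}{\left(D \right)} = 12^{2} = 144$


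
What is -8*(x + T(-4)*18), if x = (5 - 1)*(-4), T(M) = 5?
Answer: -592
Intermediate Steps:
x = -16 (x = 4*(-4) = -16)
-8*(x + T(-4)*18) = -8*(-16 + 5*18) = -8*(-16 + 90) = -8*74 = -592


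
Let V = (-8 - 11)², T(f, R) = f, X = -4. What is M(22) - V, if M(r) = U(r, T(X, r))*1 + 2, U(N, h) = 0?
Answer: -359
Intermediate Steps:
M(r) = 2 (M(r) = 0*1 + 2 = 0 + 2 = 2)
V = 361 (V = (-19)² = 361)
M(22) - V = 2 - 1*361 = 2 - 361 = -359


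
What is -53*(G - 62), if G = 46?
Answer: 848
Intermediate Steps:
-53*(G - 62) = -53*(46 - 62) = -53*(-16) = 848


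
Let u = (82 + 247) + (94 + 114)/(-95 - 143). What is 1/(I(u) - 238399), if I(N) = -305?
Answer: -1/238704 ≈ -4.1893e-6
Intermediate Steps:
u = 39047/119 (u = 329 + 208/(-238) = 329 + 208*(-1/238) = 329 - 104/119 = 39047/119 ≈ 328.13)
1/(I(u) - 238399) = 1/(-305 - 238399) = 1/(-238704) = -1/238704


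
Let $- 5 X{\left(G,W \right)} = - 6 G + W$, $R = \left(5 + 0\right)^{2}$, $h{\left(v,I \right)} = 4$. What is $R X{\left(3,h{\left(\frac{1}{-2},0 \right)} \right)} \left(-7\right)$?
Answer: $-490$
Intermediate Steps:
$R = 25$ ($R = 5^{2} = 25$)
$X{\left(G,W \right)} = - \frac{W}{5} + \frac{6 G}{5}$ ($X{\left(G,W \right)} = - \frac{- 6 G + W}{5} = - \frac{W - 6 G}{5} = - \frac{W}{5} + \frac{6 G}{5}$)
$R X{\left(3,h{\left(\frac{1}{-2},0 \right)} \right)} \left(-7\right) = 25 \left(\left(- \frac{1}{5}\right) 4 + \frac{6}{5} \cdot 3\right) \left(-7\right) = 25 \left(- \frac{4}{5} + \frac{18}{5}\right) \left(-7\right) = 25 \cdot \frac{14}{5} \left(-7\right) = 70 \left(-7\right) = -490$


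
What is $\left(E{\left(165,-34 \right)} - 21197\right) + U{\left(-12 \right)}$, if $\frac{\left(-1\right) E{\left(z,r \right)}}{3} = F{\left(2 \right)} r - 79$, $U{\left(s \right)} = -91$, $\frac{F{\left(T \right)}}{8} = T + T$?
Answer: $-17787$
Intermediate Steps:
$F{\left(T \right)} = 16 T$ ($F{\left(T \right)} = 8 \left(T + T\right) = 8 \cdot 2 T = 16 T$)
$E{\left(z,r \right)} = 237 - 96 r$ ($E{\left(z,r \right)} = - 3 \left(16 \cdot 2 r - 79\right) = - 3 \left(32 r - 79\right) = - 3 \left(-79 + 32 r\right) = 237 - 96 r$)
$\left(E{\left(165,-34 \right)} - 21197\right) + U{\left(-12 \right)} = \left(\left(237 - -3264\right) - 21197\right) - 91 = \left(\left(237 + 3264\right) - 21197\right) - 91 = \left(3501 - 21197\right) - 91 = -17696 - 91 = -17787$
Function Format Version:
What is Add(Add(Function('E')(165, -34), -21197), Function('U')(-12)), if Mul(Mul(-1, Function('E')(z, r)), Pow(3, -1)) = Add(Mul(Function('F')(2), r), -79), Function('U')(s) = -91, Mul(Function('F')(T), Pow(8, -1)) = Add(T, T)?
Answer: -17787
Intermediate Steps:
Function('F')(T) = Mul(16, T) (Function('F')(T) = Mul(8, Add(T, T)) = Mul(8, Mul(2, T)) = Mul(16, T))
Function('E')(z, r) = Add(237, Mul(-96, r)) (Function('E')(z, r) = Mul(-3, Add(Mul(Mul(16, 2), r), -79)) = Mul(-3, Add(Mul(32, r), -79)) = Mul(-3, Add(-79, Mul(32, r))) = Add(237, Mul(-96, r)))
Add(Add(Function('E')(165, -34), -21197), Function('U')(-12)) = Add(Add(Add(237, Mul(-96, -34)), -21197), -91) = Add(Add(Add(237, 3264), -21197), -91) = Add(Add(3501, -21197), -91) = Add(-17696, -91) = -17787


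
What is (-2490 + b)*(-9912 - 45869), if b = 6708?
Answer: -235284258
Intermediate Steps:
(-2490 + b)*(-9912 - 45869) = (-2490 + 6708)*(-9912 - 45869) = 4218*(-55781) = -235284258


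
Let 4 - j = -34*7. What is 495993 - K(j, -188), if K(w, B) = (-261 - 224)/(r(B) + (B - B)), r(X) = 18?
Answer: 8928359/18 ≈ 4.9602e+5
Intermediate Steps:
j = 242 (j = 4 - (-34)*7 = 4 - 1*(-238) = 4 + 238 = 242)
K(w, B) = -485/18 (K(w, B) = (-261 - 224)/(18 + (B - B)) = -485/(18 + 0) = -485/18)
495993 - K(j, -188) = 495993 - 1*(-485/18) = 495993 + 485/18 = 8928359/18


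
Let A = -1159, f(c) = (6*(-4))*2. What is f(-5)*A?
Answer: 55632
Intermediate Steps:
f(c) = -48 (f(c) = -24*2 = -48)
f(-5)*A = -48*(-1159) = 55632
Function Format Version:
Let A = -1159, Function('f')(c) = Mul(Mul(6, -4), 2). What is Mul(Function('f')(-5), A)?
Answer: 55632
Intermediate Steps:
Function('f')(c) = -48 (Function('f')(c) = Mul(-24, 2) = -48)
Mul(Function('f')(-5), A) = Mul(-48, -1159) = 55632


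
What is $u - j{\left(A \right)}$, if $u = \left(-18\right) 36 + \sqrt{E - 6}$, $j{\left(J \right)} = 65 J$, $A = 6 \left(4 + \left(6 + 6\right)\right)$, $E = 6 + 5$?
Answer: $-6888 + \sqrt{5} \approx -6885.8$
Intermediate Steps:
$E = 11$
$A = 96$ ($A = 6 \left(4 + 12\right) = 6 \cdot 16 = 96$)
$u = -648 + \sqrt{5}$ ($u = \left(-18\right) 36 + \sqrt{11 - 6} = -648 + \sqrt{5} \approx -645.76$)
$u - j{\left(A \right)} = \left(-648 + \sqrt{5}\right) - 65 \cdot 96 = \left(-648 + \sqrt{5}\right) - 6240 = -6888 + \sqrt{5}$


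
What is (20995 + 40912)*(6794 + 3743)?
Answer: 652314059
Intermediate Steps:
(20995 + 40912)*(6794 + 3743) = 61907*10537 = 652314059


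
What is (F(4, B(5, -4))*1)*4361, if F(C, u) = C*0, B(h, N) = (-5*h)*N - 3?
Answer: 0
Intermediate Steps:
B(h, N) = -3 - 5*N*h (B(h, N) = -5*N*h - 3 = -3 - 5*N*h)
F(C, u) = 0
(F(4, B(5, -4))*1)*4361 = (0*1)*4361 = 0*4361 = 0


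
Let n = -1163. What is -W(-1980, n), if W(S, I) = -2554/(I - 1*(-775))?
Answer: -1277/194 ≈ -6.5825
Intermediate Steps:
W(S, I) = -2554/(775 + I) (W(S, I) = -2554/(I + 775) = -2554/(775 + I))
-W(-1980, n) = -(-2554)/(775 - 1163) = -(-2554)/(-388) = -(-2554)*(-1)/388 = -1*1277/194 = -1277/194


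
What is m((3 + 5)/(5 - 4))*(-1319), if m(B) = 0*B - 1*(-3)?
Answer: -3957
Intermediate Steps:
m(B) = 3 (m(B) = 0 + 3 = 3)
m((3 + 5)/(5 - 4))*(-1319) = 3*(-1319) = -3957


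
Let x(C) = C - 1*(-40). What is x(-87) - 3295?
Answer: -3342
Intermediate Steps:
x(C) = 40 + C (x(C) = C + 40 = 40 + C)
x(-87) - 3295 = (40 - 87) - 3295 = -47 - 3295 = -3342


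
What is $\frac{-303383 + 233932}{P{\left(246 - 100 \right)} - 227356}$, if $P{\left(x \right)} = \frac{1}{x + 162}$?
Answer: $\frac{21390908}{70025647} \approx 0.30547$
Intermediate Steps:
$P{\left(x \right)} = \frac{1}{162 + x}$
$\frac{-303383 + 233932}{P{\left(246 - 100 \right)} - 227356} = \frac{-303383 + 233932}{\frac{1}{162 + \left(246 - 100\right)} - 227356} = - \frac{69451}{\frac{1}{162 + 146} - 227356} = - \frac{69451}{\frac{1}{308} - 227356} = - \frac{69451}{- \frac{70025647}{308}} = \left(-69451\right) \left(- \frac{308}{70025647}\right) = \frac{21390908}{70025647}$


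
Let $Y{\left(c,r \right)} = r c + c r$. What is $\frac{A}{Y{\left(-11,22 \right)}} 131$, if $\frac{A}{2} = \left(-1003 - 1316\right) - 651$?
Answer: $\frac{17685}{11} \approx 1607.7$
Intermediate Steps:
$Y{\left(c,r \right)} = 2 c r$ ($Y{\left(c,r \right)} = c r + c r = 2 c r$)
$A = -5940$ ($A = 2 \left(\left(-1003 - 1316\right) - 651\right) = 2 \left(-2319 - 651\right) = 2 \left(-2970\right) = -5940$)
$\frac{A}{Y{\left(-11,22 \right)}} 131 = - \frac{5940}{2 \left(-11\right) 22} \cdot 131 = - \frac{5940}{-484} \cdot 131 = \left(-5940\right) \left(- \frac{1}{484}\right) 131 = \frac{135}{11} \cdot 131 = \frac{17685}{11}$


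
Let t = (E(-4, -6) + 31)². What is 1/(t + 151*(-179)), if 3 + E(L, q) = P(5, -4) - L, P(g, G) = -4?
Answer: -1/26245 ≈ -3.8103e-5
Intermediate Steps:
E(L, q) = -7 - L (E(L, q) = -3 + (-4 - L) = -7 - L)
t = 784 (t = ((-7 - 1*(-4)) + 31)² = ((-7 + 4) + 31)² = (-3 + 31)² = 28² = 784)
1/(t + 151*(-179)) = 1/(784 + 151*(-179)) = 1/(784 - 27029) = 1/(-26245) = -1/26245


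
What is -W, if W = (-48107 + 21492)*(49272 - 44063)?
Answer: 138637535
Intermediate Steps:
W = -138637535 (W = -26615*5209 = -138637535)
-W = -1*(-138637535) = 138637535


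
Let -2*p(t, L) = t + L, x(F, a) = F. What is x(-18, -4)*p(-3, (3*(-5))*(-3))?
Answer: 378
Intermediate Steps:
p(t, L) = -L/2 - t/2 (p(t, L) = -(t + L)/2 = -(L + t)/2 = -L/2 - t/2)
x(-18, -4)*p(-3, (3*(-5))*(-3)) = -18*(-3*(-5)*(-3)/2 - ½*(-3)) = -18*(-(-15)*(-3)/2 + 3/2) = -18*(-½*45 + 3/2) = -18*(-45/2 + 3/2) = -18*(-21) = 378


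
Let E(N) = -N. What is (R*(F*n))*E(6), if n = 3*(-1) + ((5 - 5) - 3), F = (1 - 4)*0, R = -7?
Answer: 0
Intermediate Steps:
F = 0 (F = -3*0 = 0)
n = -6 (n = -3 + (0 - 3) = -3 - 3 = -6)
(R*(F*n))*E(6) = (-0*(-6))*(-1*6) = -7*0*(-6) = 0*(-6) = 0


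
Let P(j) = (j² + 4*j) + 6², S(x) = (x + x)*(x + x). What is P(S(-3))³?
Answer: 3215578176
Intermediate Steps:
S(x) = 4*x² (S(x) = (2*x)*(2*x) = 4*x²)
P(j) = 36 + j² + 4*j (P(j) = (j² + 4*j) + 36 = 36 + j² + 4*j)
P(S(-3))³ = (36 + (4*(-3)²)² + 4*(4*(-3)²))³ = (36 + (4*9)² + 4*(4*9))³ = (36 + 36² + 4*36)³ = (36 + 1296 + 144)³ = 1476³ = 3215578176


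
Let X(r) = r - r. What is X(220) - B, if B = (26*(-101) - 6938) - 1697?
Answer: 11261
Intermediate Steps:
X(r) = 0
B = -11261 (B = (-2626 - 6938) - 1697 = -9564 - 1697 = -11261)
X(220) - B = 0 - 1*(-11261) = 0 + 11261 = 11261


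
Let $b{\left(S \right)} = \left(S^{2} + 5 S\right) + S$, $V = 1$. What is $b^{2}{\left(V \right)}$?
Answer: $49$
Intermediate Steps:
$b{\left(S \right)} = S^{2} + 6 S$
$b^{2}{\left(V \right)} = \left(1 \left(6 + 1\right)\right)^{2} = \left(1 \cdot 7\right)^{2} = 7^{2} = 49$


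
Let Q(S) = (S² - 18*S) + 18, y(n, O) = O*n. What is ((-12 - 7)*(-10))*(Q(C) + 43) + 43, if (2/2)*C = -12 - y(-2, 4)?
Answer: 28353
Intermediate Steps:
C = -4 (C = -12 - 4*(-2) = -12 - 1*(-8) = -12 + 8 = -4)
Q(S) = 18 + S² - 18*S
((-12 - 7)*(-10))*(Q(C) + 43) + 43 = ((-12 - 7)*(-10))*((18 + (-4)² - 18*(-4)) + 43) + 43 = (-19*(-10))*((18 + 16 + 72) + 43) + 43 = 190*(106 + 43) + 43 = 190*149 + 43 = 28310 + 43 = 28353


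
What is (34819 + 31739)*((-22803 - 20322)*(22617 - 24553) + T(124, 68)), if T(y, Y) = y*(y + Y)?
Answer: 5558512032864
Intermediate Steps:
T(y, Y) = y*(Y + y)
(34819 + 31739)*((-22803 - 20322)*(22617 - 24553) + T(124, 68)) = (34819 + 31739)*((-22803 - 20322)*(22617 - 24553) + 124*(68 + 124)) = 66558*(-43125*(-1936) + 124*192) = 66558*(83490000 + 23808) = 66558*83513808 = 5558512032864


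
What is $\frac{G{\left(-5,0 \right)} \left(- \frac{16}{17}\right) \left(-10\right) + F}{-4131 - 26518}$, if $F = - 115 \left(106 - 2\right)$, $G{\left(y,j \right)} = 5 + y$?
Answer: $\frac{11960}{30649} \approx 0.39022$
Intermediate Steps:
$F = -11960$ ($F = - 115 \left(106 - 2\right) = \left(-115\right) 104 = -11960$)
$\frac{G{\left(-5,0 \right)} \left(- \frac{16}{17}\right) \left(-10\right) + F}{-4131 - 26518} = \frac{\left(5 - 5\right) \left(- \frac{16}{17}\right) \left(-10\right) - 11960}{-4131 - 26518} = \frac{0 \left(\left(-16\right) \frac{1}{17}\right) \left(-10\right) - 11960}{-30649} = \left(0 \left(- \frac{16}{17}\right) \left(-10\right) - 11960\right) \left(- \frac{1}{30649}\right) = \left(0 \left(-10\right) - 11960\right) \left(- \frac{1}{30649}\right) = \left(0 - 11960\right) \left(- \frac{1}{30649}\right) = \left(-11960\right) \left(- \frac{1}{30649}\right) = \frac{11960}{30649}$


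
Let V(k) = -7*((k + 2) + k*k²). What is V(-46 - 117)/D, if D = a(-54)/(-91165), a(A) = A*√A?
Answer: -8530217885*I*√6/3 ≈ -6.9649e+9*I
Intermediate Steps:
a(A) = A^(3/2)
D = 162*I*√6/91165 (D = (-54)^(3/2)/(-91165) = -162*I*√6*(-1/91165) = 162*I*√6/91165 ≈ 0.0043527*I)
V(k) = -14 - 7*k - 7*k³ (V(k) = -7*((2 + k) + k³) = -7*(2 + k + k³) = -14 - 7*k - 7*k³)
V(-46 - 117)/D = (-14 - 7*(-46 - 117) - 7*(-46 - 117)³)/((162*I*√6/91165)) = (-14 - 7*(-163) - 7*(-163)³)*(-91165*I*√6/972) = (-14 + 1141 - 7*(-4330747))*(-91165*I*√6/972) = (-14 + 1141 + 30315229)*(-91165*I*√6/972) = 30316356*(-91165*I*√6/972) = -8530217885*I*√6/3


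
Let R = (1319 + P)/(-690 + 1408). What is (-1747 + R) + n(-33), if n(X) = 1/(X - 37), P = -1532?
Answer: -21954962/12565 ≈ -1747.3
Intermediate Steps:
n(X) = 1/(-37 + X)
R = -213/718 (R = (1319 - 1532)/(-690 + 1408) = -213/718 ≈ -0.29666)
(-1747 + R) + n(-33) = (-1747 - 213/718) + 1/(-37 - 33) = -1254559/718 + 1/(-70) = -1254559/718 - 1/70 = -21954962/12565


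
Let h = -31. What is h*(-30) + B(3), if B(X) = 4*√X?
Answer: 930 + 4*√3 ≈ 936.93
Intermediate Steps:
h*(-30) + B(3) = -31*(-30) + 4*√3 = 930 + 4*√3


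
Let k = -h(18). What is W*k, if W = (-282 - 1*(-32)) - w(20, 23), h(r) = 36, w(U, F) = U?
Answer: 9720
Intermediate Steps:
k = -36 (k = -1*36 = -36)
W = -270 (W = (-282 - 1*(-32)) - 1*20 = (-282 + 32) - 20 = -250 - 20 = -270)
W*k = -270*(-36) = 9720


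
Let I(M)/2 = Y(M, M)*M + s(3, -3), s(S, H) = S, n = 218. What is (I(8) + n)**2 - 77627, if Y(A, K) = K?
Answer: 46277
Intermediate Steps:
I(M) = 6 + 2*M**2 (I(M) = 2*(M*M + 3) = 2*(M**2 + 3) = 2*(3 + M**2) = 6 + 2*M**2)
(I(8) + n)**2 - 77627 = ((6 + 2*8**2) + 218)**2 - 77627 = ((6 + 2*64) + 218)**2 - 77627 = ((6 + 128) + 218)**2 - 77627 = (134 + 218)**2 - 77627 = 352**2 - 77627 = 123904 - 77627 = 46277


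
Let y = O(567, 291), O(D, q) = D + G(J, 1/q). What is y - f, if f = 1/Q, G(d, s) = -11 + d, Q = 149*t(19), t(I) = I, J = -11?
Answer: 1542894/2831 ≈ 545.00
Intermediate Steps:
Q = 2831 (Q = 149*19 = 2831)
O(D, q) = -22 + D (O(D, q) = D + (-11 - 11) = D - 22 = -22 + D)
f = 1/2831 ≈ 0.00035323
y = 545 (y = -22 + 567 = 545)
y - f = 545 - 1*1/2831 = 545 - 1/2831 = 1542894/2831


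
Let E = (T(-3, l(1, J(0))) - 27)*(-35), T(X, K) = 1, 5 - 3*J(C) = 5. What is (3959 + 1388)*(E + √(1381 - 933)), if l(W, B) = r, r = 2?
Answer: 4865770 + 42776*√7 ≈ 4.9789e+6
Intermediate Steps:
J(C) = 0 (J(C) = 5/3 - ⅓*5 = 5/3 - 5/3 = 0)
l(W, B) = 2
E = 910 (E = (1 - 27)*(-35) = -26*(-35) = 910)
(3959 + 1388)*(E + √(1381 - 933)) = (3959 + 1388)*(910 + √(1381 - 933)) = 5347*(910 + √448) = 5347*(910 + 8*√7) = 4865770 + 42776*√7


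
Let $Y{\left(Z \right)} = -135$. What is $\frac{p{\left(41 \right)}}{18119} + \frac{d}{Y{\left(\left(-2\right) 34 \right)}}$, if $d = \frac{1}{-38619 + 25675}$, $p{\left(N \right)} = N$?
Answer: $\frac{71663159}{31661865360} \approx 0.0022634$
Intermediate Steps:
$d = - \frac{1}{12944}$ ($d = \frac{1}{-12944} = - \frac{1}{12944} \approx -7.7256 \cdot 10^{-5}$)
$\frac{p{\left(41 \right)}}{18119} + \frac{d}{Y{\left(\left(-2\right) 34 \right)}} = \frac{41}{18119} - \frac{1}{12944 \left(-135\right)} = 41 \cdot \frac{1}{18119} - - \frac{1}{1747440} = \frac{41}{18119} + \frac{1}{1747440} = \frac{71663159}{31661865360}$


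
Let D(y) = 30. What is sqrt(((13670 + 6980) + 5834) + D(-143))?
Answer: 3*sqrt(2946) ≈ 162.83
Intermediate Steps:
sqrt(((13670 + 6980) + 5834) + D(-143)) = sqrt(((13670 + 6980) + 5834) + 30) = sqrt((20650 + 5834) + 30) = sqrt(26484 + 30) = sqrt(26514) = 3*sqrt(2946)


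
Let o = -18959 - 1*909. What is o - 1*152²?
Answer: -42972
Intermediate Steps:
o = -19868 (o = -18959 - 909 = -19868)
o - 1*152² = -19868 - 1*152² = -19868 - 1*23104 = -19868 - 23104 = -42972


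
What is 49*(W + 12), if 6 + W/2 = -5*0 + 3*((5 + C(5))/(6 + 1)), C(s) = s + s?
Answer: 630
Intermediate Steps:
C(s) = 2*s
W = 6/7 (W = -12 + 2*(-5*0 + 3*((5 + 2*5)/(6 + 1))) = -12 + 2*(0 + 3*((5 + 10)/7)) = -12 + 2*(0 + 3*(15*(1/7))) = -12 + 2*(0 + 3*(15/7)) = -12 + 2*(0 + 45/7) = -12 + 2*(45/7) = -12 + 90/7 = 6/7 ≈ 0.85714)
49*(W + 12) = 49*(6/7 + 12) = 49*(90/7) = 630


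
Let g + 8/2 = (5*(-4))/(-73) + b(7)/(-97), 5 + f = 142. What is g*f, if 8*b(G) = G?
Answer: -28986871/56648 ≈ -511.70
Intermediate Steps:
f = 137 (f = -5 + 142 = 137)
b(G) = G/8
g = -211583/56648 (g = -4 + ((5*(-4))/(-73) + ((⅛)*7)/(-97)) = -4 + (-20*(-1/73) + (7/8)*(-1/97)) = -4 + (20/73 - 7/776) = -4 + 15009/56648 = -211583/56648 ≈ -3.7350)
g*f = -211583/56648*137 = -28986871/56648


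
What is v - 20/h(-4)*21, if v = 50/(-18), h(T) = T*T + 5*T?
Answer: 920/9 ≈ 102.22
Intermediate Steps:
h(T) = T**2 + 5*T
v = -25/9 (v = 50*(-1/18) = -25/9 ≈ -2.7778)
v - 20/h(-4)*21 = -25/9 - 20*(-1/(4*(5 - 4)))*21 = -25/9 - 20/((-4*1))*21 = -25/9 - 20/(-4)*21 = -25/9 - 20*(-1/4)*21 = -25/9 + 5*21 = -25/9 + 105 = 920/9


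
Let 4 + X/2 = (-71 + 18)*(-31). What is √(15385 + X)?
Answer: √18663 ≈ 136.61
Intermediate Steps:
X = 3278 (X = -8 + 2*((-71 + 18)*(-31)) = -8 + 2*(-53*(-31)) = -8 + 2*1643 = -8 + 3286 = 3278)
√(15385 + X) = √(15385 + 3278) = √18663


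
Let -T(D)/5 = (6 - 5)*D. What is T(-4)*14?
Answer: 280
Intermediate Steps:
T(D) = -5*D (T(D) = -5*(6 - 5)*D = -5*D)
T(-4)*14 = -5*(-4)*14 = 20*14 = 280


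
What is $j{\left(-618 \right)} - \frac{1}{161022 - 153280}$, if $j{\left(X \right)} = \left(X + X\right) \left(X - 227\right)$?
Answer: $\frac{8085899639}{7742} \approx 1.0444 \cdot 10^{6}$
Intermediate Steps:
$j{\left(X \right)} = 2 X \left(-227 + X\right)$
$j{\left(-618 \right)} - \frac{1}{161022 - 153280} = 2 \left(-618\right) \left(-227 - 618\right) - \frac{1}{161022 - 153280} = 2 \left(-618\right) \left(-845\right) - \frac{1}{7742} = 1044420 - \frac{1}{7742} = \frac{8085899639}{7742}$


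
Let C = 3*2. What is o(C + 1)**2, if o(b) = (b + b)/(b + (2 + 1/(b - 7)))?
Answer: 0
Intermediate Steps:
C = 6
o(b) = 2*b/(2 + b + 1/(-7 + b)) (o(b) = (2*b)/(b + (2 + 1/(-7 + b))) = (2*b)/(2 + b + 1/(-7 + b)) = 2*b/(2 + b + 1/(-7 + b)))
o(C + 1)**2 = (2*(6 + 1)*(-7 + (6 + 1))/(-13 + (6 + 1)**2 - 5*(6 + 1)))**2 = (2*7*(-7 + 7)/(-13 + 7**2 - 5*7))**2 = (2*7*0/(-13 + 49 - 35))**2 = (2*7*0/1)**2 = (2*7*1*0)**2 = 0**2 = 0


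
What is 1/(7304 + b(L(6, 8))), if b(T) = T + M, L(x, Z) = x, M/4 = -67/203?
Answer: 203/1483662 ≈ 0.00013682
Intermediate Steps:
M = -268/203 (M = 4*(-67/203) = -268/203 ≈ -1.3202)
b(T) = -268/203 + T (b(T) = T - 268/203 = -268/203 + T)
1/(7304 + b(L(6, 8))) = 1/(7304 + (-268/203 + 6)) = 1/(7304 + 950/203) = 1/(1483662/203) = 203/1483662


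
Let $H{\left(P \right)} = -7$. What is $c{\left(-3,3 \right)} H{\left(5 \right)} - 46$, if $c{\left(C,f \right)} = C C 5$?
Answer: $-361$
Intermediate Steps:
$c{\left(C,f \right)} = 5 C^{2}$ ($c{\left(C,f \right)} = C^{2} \cdot 5 = 5 C^{2}$)
$c{\left(-3,3 \right)} H{\left(5 \right)} - 46 = 5 \left(-3\right)^{2} \left(-7\right) - 46 = 5 \cdot 9 \left(-7\right) - 46 = 45 \left(-7\right) - 46 = -315 - 46 = -361$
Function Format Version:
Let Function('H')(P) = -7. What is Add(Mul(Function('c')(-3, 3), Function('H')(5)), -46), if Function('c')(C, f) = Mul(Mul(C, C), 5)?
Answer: -361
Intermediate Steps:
Function('c')(C, f) = Mul(5, Pow(C, 2)) (Function('c')(C, f) = Mul(Pow(C, 2), 5) = Mul(5, Pow(C, 2)))
Add(Mul(Function('c')(-3, 3), Function('H')(5)), -46) = Add(Mul(Mul(5, Pow(-3, 2)), -7), -46) = Add(Mul(Mul(5, 9), -7), -46) = Add(Mul(45, -7), -46) = Add(-315, -46) = -361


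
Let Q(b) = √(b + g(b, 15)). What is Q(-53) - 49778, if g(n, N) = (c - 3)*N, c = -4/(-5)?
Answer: -49778 + I*√86 ≈ -49778.0 + 9.2736*I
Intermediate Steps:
c = ⅘ (c = -4*(-⅕) = ⅘ ≈ 0.80000)
g(n, N) = -11*N/5 (g(n, N) = (⅘ - 3)*N = -11*N/5)
Q(b) = √(-33 + b) (Q(b) = √(b - 11/5*15) = √(b - 33) = √(-33 + b))
Q(-53) - 49778 = √(-33 - 53) - 49778 = √(-86) - 49778 = I*√86 - 49778 = -49778 + I*√86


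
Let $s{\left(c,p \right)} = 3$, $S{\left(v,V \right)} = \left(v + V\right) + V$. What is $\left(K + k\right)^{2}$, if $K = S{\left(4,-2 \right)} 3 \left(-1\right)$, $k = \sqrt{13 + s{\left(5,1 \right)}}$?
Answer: $16$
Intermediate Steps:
$S{\left(v,V \right)} = v + 2 V$ ($S{\left(v,V \right)} = \left(V + v\right) + V = v + 2 V$)
$k = 4$ ($k = \sqrt{13 + 3} = \sqrt{16} = 4$)
$K = 0$ ($K = \left(4 + 2 \left(-2\right)\right) 3 \left(-1\right) = \left(4 - 4\right) 3 \left(-1\right) = 0 \cdot 3 \left(-1\right) = 0 \left(-1\right) = 0$)
$\left(K + k\right)^{2} = \left(0 + 4\right)^{2} = 4^{2} = 16$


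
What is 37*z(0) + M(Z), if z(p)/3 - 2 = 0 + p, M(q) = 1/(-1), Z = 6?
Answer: 221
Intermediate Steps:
M(q) = -1
z(p) = 6 + 3*p (z(p) = 6 + 3*(0 + p) = 6 + 3*p)
37*z(0) + M(Z) = 37*(6 + 3*0) - 1 = 37*(6 + 0) - 1 = 37*6 - 1 = 222 - 1 = 221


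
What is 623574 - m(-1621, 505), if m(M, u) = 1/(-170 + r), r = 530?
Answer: 224486639/360 ≈ 6.2357e+5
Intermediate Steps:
m(M, u) = 1/360 (m(M, u) = 1/(-170 + 530) = 1/360)
623574 - m(-1621, 505) = 623574 - 1*1/360 = 623574 - 1/360 = 224486639/360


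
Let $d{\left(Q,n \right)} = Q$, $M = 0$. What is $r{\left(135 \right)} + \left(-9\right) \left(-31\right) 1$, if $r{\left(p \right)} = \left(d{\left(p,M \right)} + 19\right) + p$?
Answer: $568$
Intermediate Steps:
$r{\left(p \right)} = 19 + 2 p$ ($r{\left(p \right)} = \left(p + 19\right) + p = \left(19 + p\right) + p = 19 + 2 p$)
$r{\left(135 \right)} + \left(-9\right) \left(-31\right) 1 = \left(19 + 2 \cdot 135\right) + \left(-9\right) \left(-31\right) 1 = \left(19 + 270\right) + 279 \cdot 1 = 289 + 279 = 568$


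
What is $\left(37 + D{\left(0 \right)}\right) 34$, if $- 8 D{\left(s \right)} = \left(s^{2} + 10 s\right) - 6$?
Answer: $\frac{2567}{2} \approx 1283.5$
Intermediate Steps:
$D{\left(s \right)} = \frac{3}{4} - \frac{5 s}{4} - \frac{s^{2}}{8}$ ($D{\left(s \right)} = - \frac{\left(s^{2} + 10 s\right) - 6}{8} = - \frac{-6 + s^{2} + 10 s}{8} = \frac{3}{4} - \frac{5 s}{4} - \frac{s^{2}}{8}$)
$\left(37 + D{\left(0 \right)}\right) 34 = \left(37 - \left(- \frac{3}{4} + \frac{0^{2}}{8}\right)\right) 34 = \left(37 + \left(\frac{3}{4} + 0 - 0\right)\right) 34 = \left(37 + \left(\frac{3}{4} + 0 + 0\right)\right) 34 = \left(37 + \frac{3}{4}\right) 34 = \frac{151}{4} \cdot 34 = \frac{2567}{2}$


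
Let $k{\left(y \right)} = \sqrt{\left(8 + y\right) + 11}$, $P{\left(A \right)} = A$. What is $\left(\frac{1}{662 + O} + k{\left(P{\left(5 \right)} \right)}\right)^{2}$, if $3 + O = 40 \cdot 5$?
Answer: $\frac{17709145}{737881} + \frac{4 \sqrt{6}}{859} \approx 24.011$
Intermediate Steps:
$k{\left(y \right)} = \sqrt{19 + y}$
$O = 197$ ($O = -3 + 40 \cdot 5 = -3 + 200 = 197$)
$\left(\frac{1}{662 + O} + k{\left(P{\left(5 \right)} \right)}\right)^{2} = \left(\frac{1}{662 + 197} + \sqrt{19 + 5}\right)^{2} = \left(\frac{1}{859} + \sqrt{24}\right)^{2} = \left(\frac{1}{859} + 2 \sqrt{6}\right)^{2}$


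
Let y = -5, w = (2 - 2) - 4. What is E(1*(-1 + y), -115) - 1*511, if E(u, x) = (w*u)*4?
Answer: -415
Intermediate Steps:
w = -4 (w = 0 - 4 = -4)
E(u, x) = -16*u (E(u, x) = -4*u*4 = -16*u)
E(1*(-1 + y), -115) - 1*511 = -16*(-1 - 5) - 1*511 = -16*(-6) - 511 = 96 - 511 = -415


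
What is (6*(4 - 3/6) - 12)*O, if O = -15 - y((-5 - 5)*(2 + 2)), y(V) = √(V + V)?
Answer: -135 - 36*I*√5 ≈ -135.0 - 80.498*I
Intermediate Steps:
y(V) = √2*√V (y(V) = √(2*V) = √2*√V)
O = -15 - 4*I*√5 (O = -15 - √2*√((-5 - 5)*(2 + 2)) = -15 - √2*√(-10*4) = -15 - √2*√(-40) = -15 - √2*2*I*√10 = -15 - 4*I*√5 ≈ -15.0 - 8.9443*I)
(6*(4 - 3/6) - 12)*O = (6*(4 - 3/6) - 12)*(-15 - 4*I*√5) = (6*(4 - 3*⅙) - 12)*(-15 - 4*I*√5) = (6*(4 - ½) - 12)*(-15 - 4*I*√5) = (6*(7/2) - 12)*(-15 - 4*I*√5) = (21 - 12)*(-15 - 4*I*√5) = 9*(-15 - 4*I*√5) = -135 - 36*I*√5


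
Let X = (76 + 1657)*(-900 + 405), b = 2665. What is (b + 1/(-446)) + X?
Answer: -381405821/446 ≈ -8.5517e+5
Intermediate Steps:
X = -857835 (X = 1733*(-495) = -857835)
(b + 1/(-446)) + X = (2665 + 1/(-446)) - 857835 = (2665 - 1/446) - 857835 = 1188589/446 - 857835 = -381405821/446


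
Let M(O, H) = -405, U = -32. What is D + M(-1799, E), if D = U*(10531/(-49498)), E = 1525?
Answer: -9854849/24749 ≈ -398.19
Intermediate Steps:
D = 168496/24749 (D = -336992/(-49498) = -336992*(-1)/49498 = -32*(-10531/49498) = 168496/24749 ≈ 6.8082)
D + M(-1799, E) = 168496/24749 - 405 = -9854849/24749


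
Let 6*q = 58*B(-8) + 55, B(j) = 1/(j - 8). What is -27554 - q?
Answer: -441001/16 ≈ -27563.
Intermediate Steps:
B(j) = 1/(-8 + j)
q = 137/16 (q = (58/(-8 - 8) + 55)/6 = (58/(-16) + 55)/6 = (58*(-1/16) + 55)/6 = (-29/8 + 55)/6 = (⅙)*(411/8) = 137/16 ≈ 8.5625)
-27554 - q = -27554 - 1*137/16 = -27554 - 137/16 = -441001/16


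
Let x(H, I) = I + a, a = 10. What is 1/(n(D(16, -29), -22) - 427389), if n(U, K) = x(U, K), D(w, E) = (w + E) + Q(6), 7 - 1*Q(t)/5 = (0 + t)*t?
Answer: -1/427401 ≈ -2.3397e-6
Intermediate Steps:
Q(t) = 35 - 5*t**2 (Q(t) = 35 - 5*(0 + t)*t = 35 - 5*t*t = 35 - 5*t**2)
D(w, E) = -145 + E + w (D(w, E) = (w + E) + (35 - 5*6**2) = (E + w) + (35 - 5*36) = (E + w) + (35 - 180) = (E + w) - 145 = -145 + E + w)
x(H, I) = 10 + I (x(H, I) = I + 10 = 10 + I)
n(U, K) = 10 + K
1/(n(D(16, -29), -22) - 427389) = 1/((10 - 22) - 427389) = 1/(-12 - 427389) = 1/(-427401) = -1/427401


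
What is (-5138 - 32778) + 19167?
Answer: -18749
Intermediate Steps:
(-5138 - 32778) + 19167 = -37916 + 19167 = -18749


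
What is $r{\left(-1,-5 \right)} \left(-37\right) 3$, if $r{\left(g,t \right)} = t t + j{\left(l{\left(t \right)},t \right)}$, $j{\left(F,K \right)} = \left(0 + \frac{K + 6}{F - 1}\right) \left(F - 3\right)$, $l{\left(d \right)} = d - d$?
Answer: $-3108$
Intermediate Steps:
$l{\left(d \right)} = 0$
$j{\left(F,K \right)} = \frac{\left(-3 + F\right) \left(6 + K\right)}{-1 + F}$ ($j{\left(F,K \right)} = \left(0 + \frac{6 + K}{-1 + F}\right) \left(-3 + F\right) = \frac{6 + K}{-1 + F} \left(-3 + F\right) = \frac{\left(-3 + F\right) \left(6 + K\right)}{-1 + F}$)
$r{\left(g,t \right)} = 18 + t^{2} + 3 t$ ($r{\left(g,t \right)} = t t + \frac{-18 - 3 t + 6 \cdot 0 + 0 t}{-1 + 0} = t^{2} + \frac{-18 - 3 t + 0 + 0}{-1} = t^{2} - \left(-18 - 3 t\right) = t^{2} + \left(18 + 3 t\right) = 18 + t^{2} + 3 t$)
$r{\left(-1,-5 \right)} \left(-37\right) 3 = \left(18 + \left(-5\right)^{2} + 3 \left(-5\right)\right) \left(-37\right) 3 = \left(18 + 25 - 15\right) \left(-37\right) 3 = 28 \left(-37\right) 3 = \left(-1036\right) 3 = -3108$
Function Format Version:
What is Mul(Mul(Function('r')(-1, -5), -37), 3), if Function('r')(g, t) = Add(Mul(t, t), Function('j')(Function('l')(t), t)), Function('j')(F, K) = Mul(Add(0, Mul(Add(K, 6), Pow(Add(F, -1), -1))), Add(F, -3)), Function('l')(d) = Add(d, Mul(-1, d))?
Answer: -3108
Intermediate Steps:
Function('l')(d) = 0
Function('j')(F, K) = Mul(Pow(Add(-1, F), -1), Add(-3, F), Add(6, K)) (Function('j')(F, K) = Mul(Add(0, Mul(Add(6, K), Pow(Add(-1, F), -1))), Add(-3, F)) = Mul(Add(0, Mul(Pow(Add(-1, F), -1), Add(6, K))), Add(-3, F)) = Mul(Mul(Pow(Add(-1, F), -1), Add(6, K)), Add(-3, F)) = Mul(Pow(Add(-1, F), -1), Add(-3, F), Add(6, K)))
Function('r')(g, t) = Add(18, Pow(t, 2), Mul(3, t)) (Function('r')(g, t) = Add(Mul(t, t), Mul(Pow(Add(-1, 0), -1), Add(-18, Mul(-3, t), Mul(6, 0), Mul(0, t)))) = Add(Pow(t, 2), Mul(Pow(-1, -1), Add(-18, Mul(-3, t), 0, 0))) = Add(Pow(t, 2), Mul(-1, Add(-18, Mul(-3, t)))) = Add(Pow(t, 2), Add(18, Mul(3, t))) = Add(18, Pow(t, 2), Mul(3, t)))
Mul(Mul(Function('r')(-1, -5), -37), 3) = Mul(Mul(Add(18, Pow(-5, 2), Mul(3, -5)), -37), 3) = Mul(Mul(Add(18, 25, -15), -37), 3) = Mul(Mul(28, -37), 3) = Mul(-1036, 3) = -3108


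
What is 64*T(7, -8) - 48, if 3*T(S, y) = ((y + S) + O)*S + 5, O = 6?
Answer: 2416/3 ≈ 805.33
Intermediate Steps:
T(S, y) = 5/3 + S*(6 + S + y)/3 (T(S, y) = (((y + S) + 6)*S + 5)/3 = (((S + y) + 6)*S + 5)/3 = ((6 + S + y)*S + 5)/3 = (S*(6 + S + y) + 5)/3 = (5 + S*(6 + S + y))/3 = 5/3 + S*(6 + S + y)/3)
64*T(7, -8) - 48 = 64*(5/3 + 2*7 + (1/3)*7**2 + (1/3)*7*(-8)) - 48 = 64*(5/3 + 14 + (1/3)*49 - 56/3) - 48 = 64*(5/3 + 14 + 49/3 - 56/3) - 48 = 64*(40/3) - 48 = 2560/3 - 48 = 2416/3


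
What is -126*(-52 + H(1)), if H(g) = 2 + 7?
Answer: 5418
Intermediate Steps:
H(g) = 9
-126*(-52 + H(1)) = -126*(-52 + 9) = -126*(-43) = 5418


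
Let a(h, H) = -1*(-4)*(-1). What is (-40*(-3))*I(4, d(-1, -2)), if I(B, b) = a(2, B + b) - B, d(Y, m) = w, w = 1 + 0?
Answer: -960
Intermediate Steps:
a(h, H) = -4 (a(h, H) = 4*(-1) = -4)
w = 1
d(Y, m) = 1
I(B, b) = -4 - B
(-40*(-3))*I(4, d(-1, -2)) = (-40*(-3))*(-4 - 1*4) = 120*(-4 - 4) = 120*(-8) = -960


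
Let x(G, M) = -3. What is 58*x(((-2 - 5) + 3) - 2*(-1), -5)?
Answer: -174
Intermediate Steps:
58*x(((-2 - 5) + 3) - 2*(-1), -5) = 58*(-3) = -174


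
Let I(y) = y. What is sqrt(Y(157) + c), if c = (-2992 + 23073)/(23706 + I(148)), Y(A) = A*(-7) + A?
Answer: 17*I*sqrt(1853050282)/23854 ≈ 30.678*I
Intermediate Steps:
Y(A) = -6*A (Y(A) = -7*A + A = -6*A)
c = 20081/23854 (c = (-2992 + 23073)/(23706 + 148) = 20081/23854 ≈ 0.84183)
sqrt(Y(157) + c) = sqrt(-6*157 + 20081/23854) = sqrt(-942 + 20081/23854) = sqrt(-22450387/23854) = 17*I*sqrt(1853050282)/23854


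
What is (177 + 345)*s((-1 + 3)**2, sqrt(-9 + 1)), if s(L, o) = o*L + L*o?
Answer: 8352*I*sqrt(2) ≈ 11812.0*I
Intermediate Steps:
s(L, o) = 2*L*o (s(L, o) = L*o + L*o = 2*L*o)
(177 + 345)*s((-1 + 3)**2, sqrt(-9 + 1)) = (177 + 345)*(2*(-1 + 3)**2*sqrt(-9 + 1)) = 522*(2*2**2*sqrt(-8)) = 522*(2*4*(2*I*sqrt(2))) = 522*(16*I*sqrt(2)) = 8352*I*sqrt(2)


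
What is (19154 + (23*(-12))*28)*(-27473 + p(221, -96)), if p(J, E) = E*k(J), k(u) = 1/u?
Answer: -69374432954/221 ≈ -3.1391e+8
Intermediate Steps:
p(J, E) = E/J
(19154 + (23*(-12))*28)*(-27473 + p(221, -96)) = (19154 + (23*(-12))*28)*(-27473 - 96/221) = (19154 - 276*28)*(-27473 - 96*1/221) = (19154 - 7728)*(-27473 - 96/221) = 11426*(-6071629/221) = -69374432954/221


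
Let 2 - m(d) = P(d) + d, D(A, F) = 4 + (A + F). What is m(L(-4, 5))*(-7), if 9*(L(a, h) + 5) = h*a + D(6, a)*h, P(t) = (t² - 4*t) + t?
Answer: 11851/81 ≈ 146.31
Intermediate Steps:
P(t) = t² - 3*t
D(A, F) = 4 + A + F
L(a, h) = -5 + a*h/9 + h*(10 + a)/9 (L(a, h) = -5 + (h*a + (4 + 6 + a)*h)/9 = -5 + (a*h + (10 + a)*h)/9 = -5 + (a*h + h*(10 + a))/9 = -5 + (a*h/9 + h*(10 + a)/9) = -5 + a*h/9 + h*(10 + a)/9)
m(d) = 2 - d - d*(-3 + d) (m(d) = 2 - (d*(-3 + d) + d) = 2 - (d + d*(-3 + d)) = 2 + (-d - d*(-3 + d)) = 2 - d - d*(-3 + d))
m(L(-4, 5))*(-7) = (2 - (-5 + (⅑)*(-4)*5 + (⅑)*5*(10 - 4)) - (-5 + (⅑)*(-4)*5 + (⅑)*5*(10 - 4))*(-3 + (-5 + (⅑)*(-4)*5 + (⅑)*5*(10 - 4))))*(-7) = (2 - (-5 - 20/9 + (⅑)*5*6) - (-5 - 20/9 + (⅑)*5*6)*(-3 + (-5 - 20/9 + (⅑)*5*6)))*(-7) = (2 - (-5 - 20/9 + 10/3) - (-5 - 20/9 + 10/3)*(-3 + (-5 - 20/9 + 10/3)))*(-7) = (2 - 1*(-35/9) - 1*(-35/9)*(-3 - 35/9))*(-7) = (2 + 35/9 - 1*(-35/9)*(-62/9))*(-7) = (2 + 35/9 - 2170/81)*(-7) = -1693/81*(-7) = 11851/81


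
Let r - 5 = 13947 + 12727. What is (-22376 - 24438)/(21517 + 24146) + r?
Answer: 1218196363/45663 ≈ 26678.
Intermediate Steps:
r = 26679 (r = 5 + (13947 + 12727) = 5 + 26674 = 26679)
(-22376 - 24438)/(21517 + 24146) + r = (-22376 - 24438)/(21517 + 24146) + 26679 = -46814/45663 + 26679 = 1218196363/45663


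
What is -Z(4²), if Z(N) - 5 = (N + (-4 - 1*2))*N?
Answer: -165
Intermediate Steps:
Z(N) = 5 + N*(-6 + N) (Z(N) = 5 + (N + (-4 - 1*2))*N = 5 + (N + (-4 - 2))*N = 5 + (N - 6)*N = 5 + (-6 + N)*N = 5 + N*(-6 + N))
-Z(4²) = -(5 + (4²)² - 6*4²) = -(5 + 16² - 6*16) = -(5 + 256 - 96) = -1*165 = -165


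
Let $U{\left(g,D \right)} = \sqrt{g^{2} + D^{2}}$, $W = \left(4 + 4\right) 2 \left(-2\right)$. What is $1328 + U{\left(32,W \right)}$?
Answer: $1328 + 32 \sqrt{2} \approx 1373.3$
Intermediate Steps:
$W = -32$ ($W = 8 \left(-4\right) = -32$)
$U{\left(g,D \right)} = \sqrt{D^{2} + g^{2}}$
$1328 + U{\left(32,W \right)} = 1328 + \sqrt{\left(-32\right)^{2} + 32^{2}} = 1328 + \sqrt{1024 + 1024} = 1328 + \sqrt{2048} = 1328 + 32 \sqrt{2}$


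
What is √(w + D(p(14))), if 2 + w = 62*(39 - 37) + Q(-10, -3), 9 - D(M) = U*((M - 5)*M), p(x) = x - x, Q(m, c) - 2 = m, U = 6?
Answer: √123 ≈ 11.091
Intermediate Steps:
Q(m, c) = 2 + m
p(x) = 0
D(M) = 9 - 6*M*(-5 + M) (D(M) = 9 - 6*(M - 5)*M = 9 - 6*(-5 + M)*M = 9 - 6*M*(-5 + M))
w = 114 (w = -2 + (62*(39 - 37) + (2 - 10)) = -2 + (62*2 - 8) = -2 + (124 - 8) = -2 + 116 = 114)
√(w + D(p(14))) = √(114 + (9 - 6*0² + 30*0)) = √(114 + (9 - 6*0 + 0)) = √(114 + (9 + 0 + 0)) = √(114 + 9) = √123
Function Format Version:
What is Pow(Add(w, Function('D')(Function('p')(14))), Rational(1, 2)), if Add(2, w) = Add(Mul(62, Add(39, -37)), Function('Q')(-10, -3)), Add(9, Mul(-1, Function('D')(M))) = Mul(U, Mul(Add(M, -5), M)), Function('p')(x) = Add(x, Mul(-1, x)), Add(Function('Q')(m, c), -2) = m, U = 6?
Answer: Pow(123, Rational(1, 2)) ≈ 11.091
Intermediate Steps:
Function('Q')(m, c) = Add(2, m)
Function('p')(x) = 0
Function('D')(M) = Add(9, Mul(-6, M, Add(-5, M))) (Function('D')(M) = Add(9, Mul(-1, Mul(6, Mul(Add(M, -5), M)))) = Add(9, Mul(-1, Mul(6, Mul(Add(-5, M), M)))) = Add(9, Mul(-1, Mul(6, Mul(M, Add(-5, M))))) = Add(9, Mul(-1, Mul(6, M, Add(-5, M)))) = Add(9, Mul(-6, M, Add(-5, M))))
w = 114 (w = Add(-2, Add(Mul(62, Add(39, -37)), Add(2, -10))) = Add(-2, Add(Mul(62, 2), -8)) = Add(-2, Add(124, -8)) = Add(-2, 116) = 114)
Pow(Add(w, Function('D')(Function('p')(14))), Rational(1, 2)) = Pow(Add(114, Add(9, Mul(-6, Pow(0, 2)), Mul(30, 0))), Rational(1, 2)) = Pow(Add(114, Add(9, Mul(-6, 0), 0)), Rational(1, 2)) = Pow(Add(114, Add(9, 0, 0)), Rational(1, 2)) = Pow(Add(114, 9), Rational(1, 2)) = Pow(123, Rational(1, 2))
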